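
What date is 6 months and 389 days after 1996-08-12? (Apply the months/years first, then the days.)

March 8, 1998

Advancing 6 months and 389 days from August 12, 1996: first the month/year part, then the days.
month 8 + 6 = 14, which is month 2 of year 1997 → February 1997.
Day 12 is valid in February, giving February 12, 1997.
Now add 389 days from February 12, 1997.
February has 28 days, so 28 − 12 = 16 days remain after February 12, 1997; 389 − 16 = 373 left.
March 1997 has 31 days: 373 − 31 = 342 left.
April 1997 has 30 days: 342 − 30 = 312 left.
May 1997 has 31 days: 312 − 31 = 281 left.
June 1997 has 30 days: 281 − 30 = 251 left.
July 1997 has 31 days: 251 − 31 = 220 left.
August 1997 has 31 days: 220 − 31 = 189 left.
September 1997 has 30 days: 189 − 30 = 159 left.
October 1997 has 31 days: 159 − 31 = 128 left.
November 1997 has 30 days: 128 − 30 = 98 left.
December 1997 has 31 days: 98 − 31 = 67 left.
January 1998 has 31 days: 67 − 31 = 36 left.
February 1998 has 28 days (1998 is not a leap year): 36 − 28 = 8 left.
8 days into March 1998 → March 8, 1998.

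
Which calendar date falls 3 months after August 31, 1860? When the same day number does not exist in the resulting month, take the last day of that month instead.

Adding 3 months from August 31, 1860.
month 8 + 3 = 11 → November 1860.
November 1860 has only 30 days and the start was day 31, so the date clamps to November 30, 1860.

November 30, 1860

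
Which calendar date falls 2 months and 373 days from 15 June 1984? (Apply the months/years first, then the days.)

Counting forward 2 months and 373 days from June 15, 1984: first the month/year part, then the days.
month 6 + 2 = 8 → August 1984.
Day 15 is valid in August, giving August 15, 1984.
Now add 373 days from August 15, 1984.
August has 31 days, so 31 − 15 = 16 days remain after August 15, 1984; 373 − 16 = 357 left.
September 1984 has 30 days: 357 − 30 = 327 left.
October 1984 has 31 days: 327 − 31 = 296 left.
November 1984 has 30 days: 296 − 30 = 266 left.
December 1984 has 31 days: 266 − 31 = 235 left.
January 1985 has 31 days: 235 − 31 = 204 left.
February 1985 has 28 days (1985 is not a leap year): 204 − 28 = 176 left.
March 1985 has 31 days: 176 − 31 = 145 left.
April 1985 has 30 days: 145 − 30 = 115 left.
May 1985 has 31 days: 115 − 31 = 84 left.
June 1985 has 30 days: 84 − 30 = 54 left.
July 1985 has 31 days: 54 − 31 = 23 left.
23 days into August 1985 → August 23, 1985.

August 23, 1985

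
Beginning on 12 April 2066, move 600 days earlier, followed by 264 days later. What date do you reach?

May 11, 2065

Counting back 600 days from April 12, 2066:
Going back 12 days from April 12, 2066 reaches the end of the previous month; 600 − 12 = 588 left.
March 2066 has 31 days: 588 − 31 = 557 left.
February 2066 has 28 days (2066 is not a leap year): 557 − 28 = 529 left.
January 2066 has 31 days: 529 − 31 = 498 left.
December 2065 has 31 days: 498 − 31 = 467 left.
November 2065 has 30 days: 467 − 30 = 437 left.
October 2065 has 31 days: 437 − 31 = 406 left.
September 2065 has 30 days: 406 − 30 = 376 left.
August 2065 has 31 days: 376 − 31 = 345 left.
July 2065 has 31 days: 345 − 31 = 314 left.
June 2065 has 30 days: 314 − 30 = 284 left.
May 2065 has 31 days: 284 − 31 = 253 left.
April 2065 has 30 days: 253 − 30 = 223 left.
March 2065 has 31 days: 223 − 31 = 192 left.
February 2065 has 28 days (2065 is not a leap year): 192 − 28 = 164 left.
January 2065 has 31 days: 164 − 31 = 133 left.
December 2064 has 31 days: 133 − 31 = 102 left.
November 2064 has 30 days: 102 − 30 = 72 left.
October 2064 has 31 days: 72 − 31 = 41 left.
September 2064 has 30 days: 41 − 30 = 11 left.
August 2064 has 31 days; 31 − 11 = 20 → August 20, 2064.
Advancing 264 days from August 20, 2064:
August has 31 days, so 31 − 20 = 11 days remain after August 20, 2064; 264 − 11 = 253 left.
September 2064 has 30 days: 253 − 30 = 223 left.
October 2064 has 31 days: 223 − 31 = 192 left.
November 2064 has 30 days: 192 − 30 = 162 left.
December 2064 has 31 days: 162 − 31 = 131 left.
January 2065 has 31 days: 131 − 31 = 100 left.
February 2065 has 28 days (2065 is not a leap year): 100 − 28 = 72 left.
March 2065 has 31 days: 72 − 31 = 41 left.
April 2065 has 30 days: 41 − 30 = 11 left.
11 days into May 2065 → May 11, 2065.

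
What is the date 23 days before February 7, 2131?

January 15, 2131

Subtracting 23 days from February 7, 2131.
Going back 7 days from February 7, 2131 reaches the end of the previous month; 23 − 7 = 16 left.
January 2131 has 31 days; 31 − 16 = 15 → January 15, 2131.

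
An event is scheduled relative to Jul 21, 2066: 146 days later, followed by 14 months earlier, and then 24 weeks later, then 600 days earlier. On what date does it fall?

Counting forward 146 days from July 21, 2066:
July has 31 days, so 31 − 21 = 10 days remain after July 21, 2066; 146 − 10 = 136 left.
August 2066 has 31 days: 136 − 31 = 105 left.
September 2066 has 30 days: 105 − 30 = 75 left.
October 2066 has 31 days: 75 − 31 = 44 left.
November 2066 has 30 days: 44 − 30 = 14 left.
14 days into December 2066 → December 14, 2066.
Subtracting 14 months from December 14, 2066:
month 12 − 14 = -2, which is month 10 of year 2065 → October 2065.
Day 14 is valid in October, giving October 14, 2065.
Advancing 24 weeks (= 168 days) from October 14, 2065:
October has 31 days, so 31 − 14 = 17 days remain after October 14, 2065; 168 − 17 = 151 left.
November 2065 has 30 days: 151 − 30 = 121 left.
December 2065 has 31 days: 121 − 31 = 90 left.
January 2066 has 31 days: 90 − 31 = 59 left.
February 2066 has 28 days (2066 is not a leap year): 59 − 28 = 31 left.
31 days into March 2066 → March 31, 2066.
Counting back 600 days from March 31, 2066:
Going back 31 days from March 31, 2066 reaches the end of the previous month; 600 − 31 = 569 left.
February 2066 has 28 days (2066 is not a leap year): 569 − 28 = 541 left.
January 2066 has 31 days: 541 − 31 = 510 left.
December 2065 has 31 days: 510 − 31 = 479 left.
November 2065 has 30 days: 479 − 30 = 449 left.
October 2065 has 31 days: 449 − 31 = 418 left.
September 2065 has 30 days: 418 − 30 = 388 left.
August 2065 has 31 days: 388 − 31 = 357 left.
July 2065 has 31 days: 357 − 31 = 326 left.
June 2065 has 30 days: 326 − 30 = 296 left.
May 2065 has 31 days: 296 − 31 = 265 left.
April 2065 has 30 days: 265 − 30 = 235 left.
March 2065 has 31 days: 235 − 31 = 204 left.
February 2065 has 28 days (2065 is not a leap year): 204 − 28 = 176 left.
January 2065 has 31 days: 176 − 31 = 145 left.
December 2064 has 31 days: 145 − 31 = 114 left.
November 2064 has 30 days: 114 − 30 = 84 left.
October 2064 has 31 days: 84 − 31 = 53 left.
September 2064 has 30 days: 53 − 30 = 23 left.
August 2064 has 31 days; 31 − 23 = 8 → August 8, 2064.

August 8, 2064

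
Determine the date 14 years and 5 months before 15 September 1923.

April 15, 1909

Subtracting 14 years and 5 months from September 15, 1923.
-14 years → 1909; month 9 − 5 = 4 → April 1909.
Day 15 is valid in April, giving April 15, 1909.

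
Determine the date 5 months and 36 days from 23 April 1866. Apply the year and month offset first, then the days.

October 29, 1866

Counting forward 5 months and 36 days from April 23, 1866: first the month/year part, then the days.
month 4 + 5 = 9 → September 1866.
Day 23 is valid in September, giving September 23, 1866.
Now add 36 days from September 23, 1866.
September has 30 days, so 30 − 23 = 7 days remain after September 23, 1866; 36 − 7 = 29 left.
29 days into October 1866 → October 29, 1866.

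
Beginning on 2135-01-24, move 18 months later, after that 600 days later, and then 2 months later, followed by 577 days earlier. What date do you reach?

October 16, 2136

Counting forward 18 months from January 24, 2135:
month 1 + 18 = 19, which is month 7 of year 2136 → July 2136.
Day 24 is valid in July, giving July 24, 2136.
Adding 600 days from July 24, 2136:
July has 31 days, so 31 − 24 = 7 days remain after July 24, 2136; 600 − 7 = 593 left.
August 2136 has 31 days: 593 − 31 = 562 left.
September 2136 has 30 days: 562 − 30 = 532 left.
October 2136 has 31 days: 532 − 31 = 501 left.
November 2136 has 30 days: 501 − 30 = 471 left.
December 2136 has 31 days: 471 − 31 = 440 left.
January 2137 has 31 days: 440 − 31 = 409 left.
February 2137 has 28 days (2137 is not a leap year): 409 − 28 = 381 left.
March 2137 has 31 days: 381 − 31 = 350 left.
April 2137 has 30 days: 350 − 30 = 320 left.
May 2137 has 31 days: 320 − 31 = 289 left.
June 2137 has 30 days: 289 − 30 = 259 left.
July 2137 has 31 days: 259 − 31 = 228 left.
August 2137 has 31 days: 228 − 31 = 197 left.
September 2137 has 30 days: 197 − 30 = 167 left.
October 2137 has 31 days: 167 − 31 = 136 left.
November 2137 has 30 days: 136 − 30 = 106 left.
December 2137 has 31 days: 106 − 31 = 75 left.
January 2138 has 31 days: 75 − 31 = 44 left.
February 2138 has 28 days (2138 is not a leap year): 44 − 28 = 16 left.
16 days into March 2138 → March 16, 2138.
Adding 2 months from March 16, 2138:
month 3 + 2 = 5 → May 2138.
Day 16 is valid in May, giving May 16, 2138.
Going back 577 days from May 16, 2138:
Going back 16 days from May 16, 2138 reaches the end of the previous month; 577 − 16 = 561 left.
April 2138 has 30 days: 561 − 30 = 531 left.
March 2138 has 31 days: 531 − 31 = 500 left.
February 2138 has 28 days (2138 is not a leap year): 500 − 28 = 472 left.
January 2138 has 31 days: 472 − 31 = 441 left.
December 2137 has 31 days: 441 − 31 = 410 left.
November 2137 has 30 days: 410 − 30 = 380 left.
October 2137 has 31 days: 380 − 31 = 349 left.
September 2137 has 30 days: 349 − 30 = 319 left.
August 2137 has 31 days: 319 − 31 = 288 left.
July 2137 has 31 days: 288 − 31 = 257 left.
June 2137 has 30 days: 257 − 30 = 227 left.
May 2137 has 31 days: 227 − 31 = 196 left.
April 2137 has 30 days: 196 − 30 = 166 left.
March 2137 has 31 days: 166 − 31 = 135 left.
February 2137 has 28 days (2137 is not a leap year): 135 − 28 = 107 left.
January 2137 has 31 days: 107 − 31 = 76 left.
December 2136 has 31 days: 76 − 31 = 45 left.
November 2136 has 30 days: 45 − 30 = 15 left.
October 2136 has 31 days; 31 − 15 = 16 → October 16, 2136.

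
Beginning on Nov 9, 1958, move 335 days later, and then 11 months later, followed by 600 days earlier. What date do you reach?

January 19, 1959

Counting forward 335 days from November 9, 1958:
November has 30 days, so 30 − 9 = 21 days remain after November 9, 1958; 335 − 21 = 314 left.
December 1958 has 31 days: 314 − 31 = 283 left.
January 1959 has 31 days: 283 − 31 = 252 left.
February 1959 has 28 days (1959 is not a leap year): 252 − 28 = 224 left.
March 1959 has 31 days: 224 − 31 = 193 left.
April 1959 has 30 days: 193 − 30 = 163 left.
May 1959 has 31 days: 163 − 31 = 132 left.
June 1959 has 30 days: 132 − 30 = 102 left.
July 1959 has 31 days: 102 − 31 = 71 left.
August 1959 has 31 days: 71 − 31 = 40 left.
September 1959 has 30 days: 40 − 30 = 10 left.
10 days into October 1959 → October 10, 1959.
Adding 11 months from October 10, 1959:
month 10 + 11 = 21, which is month 9 of year 1960 → September 1960.
Day 10 is valid in September, giving September 10, 1960.
Subtracting 600 days from September 10, 1960:
Going back 10 days from September 10, 1960 reaches the end of the previous month; 600 − 10 = 590 left.
August 1960 has 31 days: 590 − 31 = 559 left.
July 1960 has 31 days: 559 − 31 = 528 left.
June 1960 has 30 days: 528 − 30 = 498 left.
May 1960 has 31 days: 498 − 31 = 467 left.
April 1960 has 30 days: 467 − 30 = 437 left.
March 1960 has 31 days: 437 − 31 = 406 left.
February 1960 has 29 days (1960 is a leap year): 406 − 29 = 377 left.
January 1960 has 31 days: 377 − 31 = 346 left.
December 1959 has 31 days: 346 − 31 = 315 left.
November 1959 has 30 days: 315 − 30 = 285 left.
October 1959 has 31 days: 285 − 31 = 254 left.
September 1959 has 30 days: 254 − 30 = 224 left.
August 1959 has 31 days: 224 − 31 = 193 left.
July 1959 has 31 days: 193 − 31 = 162 left.
June 1959 has 30 days: 162 − 30 = 132 left.
May 1959 has 31 days: 132 − 31 = 101 left.
April 1959 has 30 days: 101 − 30 = 71 left.
March 1959 has 31 days: 71 − 31 = 40 left.
February 1959 has 28 days (1959 is not a leap year): 40 − 28 = 12 left.
January 1959 has 31 days; 31 − 12 = 19 → January 19, 1959.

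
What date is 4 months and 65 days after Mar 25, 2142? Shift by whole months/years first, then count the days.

Advancing 4 months and 65 days from March 25, 2142: first the month/year part, then the days.
month 3 + 4 = 7 → July 2142.
Day 25 is valid in July, giving July 25, 2142.
Now add 65 days from July 25, 2142.
July has 31 days, so 31 − 25 = 6 days remain after July 25, 2142; 65 − 6 = 59 left.
August 2142 has 31 days: 59 − 31 = 28 left.
28 days into September 2142 → September 28, 2142.

September 28, 2142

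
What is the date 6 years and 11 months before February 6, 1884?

March 6, 1877

Subtracting 6 years and 11 months from February 6, 1884.
-6 years → 1878; month 2 − 11 = -9, which is month 3 of year 1877 → March 1877.
Day 6 is valid in March, giving March 6, 1877.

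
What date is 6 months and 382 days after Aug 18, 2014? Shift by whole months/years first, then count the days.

March 6, 2016

Advancing 6 months and 382 days from August 18, 2014: first the month/year part, then the days.
month 8 + 6 = 14, which is month 2 of year 2015 → February 2015.
Day 18 is valid in February, giving February 18, 2015.
Now add 382 days from February 18, 2015.
February has 28 days, so 28 − 18 = 10 days remain after February 18, 2015; 382 − 10 = 372 left.
March 2015 has 31 days: 372 − 31 = 341 left.
April 2015 has 30 days: 341 − 30 = 311 left.
May 2015 has 31 days: 311 − 31 = 280 left.
June 2015 has 30 days: 280 − 30 = 250 left.
July 2015 has 31 days: 250 − 31 = 219 left.
August 2015 has 31 days: 219 − 31 = 188 left.
September 2015 has 30 days: 188 − 30 = 158 left.
October 2015 has 31 days: 158 − 31 = 127 left.
November 2015 has 30 days: 127 − 30 = 97 left.
December 2015 has 31 days: 97 − 31 = 66 left.
January 2016 has 31 days: 66 − 31 = 35 left.
February 2016 has 29 days (2016 is a leap year): 35 − 29 = 6 left.
6 days into March 2016 → March 6, 2016.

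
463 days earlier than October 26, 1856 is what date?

Going back 463 days from October 26, 1856.
Going back 26 days from October 26, 1856 reaches the end of the previous month; 463 − 26 = 437 left.
September 1856 has 30 days: 437 − 30 = 407 left.
August 1856 has 31 days: 407 − 31 = 376 left.
July 1856 has 31 days: 376 − 31 = 345 left.
June 1856 has 30 days: 345 − 30 = 315 left.
May 1856 has 31 days: 315 − 31 = 284 left.
April 1856 has 30 days: 284 − 30 = 254 left.
March 1856 has 31 days: 254 − 31 = 223 left.
February 1856 has 29 days (1856 is a leap year): 223 − 29 = 194 left.
January 1856 has 31 days: 194 − 31 = 163 left.
December 1855 has 31 days: 163 − 31 = 132 left.
November 1855 has 30 days: 132 − 30 = 102 left.
October 1855 has 31 days: 102 − 31 = 71 left.
September 1855 has 30 days: 71 − 30 = 41 left.
August 1855 has 31 days: 41 − 31 = 10 left.
July 1855 has 31 days; 31 − 10 = 21 → July 21, 1855.

July 21, 1855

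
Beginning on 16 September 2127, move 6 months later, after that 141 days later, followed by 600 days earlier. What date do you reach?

December 13, 2126

Counting forward 6 months from September 16, 2127:
month 9 + 6 = 15, which is month 3 of year 2128 → March 2128.
Day 16 is valid in March, giving March 16, 2128.
Advancing 141 days from March 16, 2128:
March has 31 days, so 31 − 16 = 15 days remain after March 16, 2128; 141 − 15 = 126 left.
April 2128 has 30 days: 126 − 30 = 96 left.
May 2128 has 31 days: 96 − 31 = 65 left.
June 2128 has 30 days: 65 − 30 = 35 left.
July 2128 has 31 days: 35 − 31 = 4 left.
4 days into August 2128 → August 4, 2128.
Going back 600 days from August 4, 2128:
Going back 4 days from August 4, 2128 reaches the end of the previous month; 600 − 4 = 596 left.
July 2128 has 31 days: 596 − 31 = 565 left.
June 2128 has 30 days: 565 − 30 = 535 left.
May 2128 has 31 days: 535 − 31 = 504 left.
April 2128 has 30 days: 504 − 30 = 474 left.
March 2128 has 31 days: 474 − 31 = 443 left.
February 2128 has 29 days (2128 is a leap year): 443 − 29 = 414 left.
January 2128 has 31 days: 414 − 31 = 383 left.
December 2127 has 31 days: 383 − 31 = 352 left.
November 2127 has 30 days: 352 − 30 = 322 left.
October 2127 has 31 days: 322 − 31 = 291 left.
September 2127 has 30 days: 291 − 30 = 261 left.
August 2127 has 31 days: 261 − 31 = 230 left.
July 2127 has 31 days: 230 − 31 = 199 left.
June 2127 has 30 days: 199 − 30 = 169 left.
May 2127 has 31 days: 169 − 31 = 138 left.
April 2127 has 30 days: 138 − 30 = 108 left.
March 2127 has 31 days: 108 − 31 = 77 left.
February 2127 has 28 days (2127 is not a leap year): 77 − 28 = 49 left.
January 2127 has 31 days: 49 − 31 = 18 left.
December 2126 has 31 days; 31 − 18 = 13 → December 13, 2126.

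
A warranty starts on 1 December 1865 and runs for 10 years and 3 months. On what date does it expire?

March 1, 1876

Counting forward 10 years and 3 months from December 1, 1865.
+10 years → 1875; month 12 + 3 = 15, which is month 3 of year 1876 → March 1876.
Day 1 is valid in March, giving March 1, 1876.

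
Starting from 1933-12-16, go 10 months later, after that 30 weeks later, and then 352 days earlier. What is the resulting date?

Adding 10 months from December 16, 1933:
month 12 + 10 = 22, which is month 10 of year 1934 → October 1934.
Day 16 is valid in October, giving October 16, 1934.
Adding 30 weeks (= 210 days) from October 16, 1934:
October has 31 days, so 31 − 16 = 15 days remain after October 16, 1934; 210 − 15 = 195 left.
November 1934 has 30 days: 195 − 30 = 165 left.
December 1934 has 31 days: 165 − 31 = 134 left.
January 1935 has 31 days: 134 − 31 = 103 left.
February 1935 has 28 days (1935 is not a leap year): 103 − 28 = 75 left.
March 1935 has 31 days: 75 − 31 = 44 left.
April 1935 has 30 days: 44 − 30 = 14 left.
14 days into May 1935 → May 14, 1935.
Going back 352 days from May 14, 1935:
Going back 14 days from May 14, 1935 reaches the end of the previous month; 352 − 14 = 338 left.
April 1935 has 30 days: 338 − 30 = 308 left.
March 1935 has 31 days: 308 − 31 = 277 left.
February 1935 has 28 days (1935 is not a leap year): 277 − 28 = 249 left.
January 1935 has 31 days: 249 − 31 = 218 left.
December 1934 has 31 days: 218 − 31 = 187 left.
November 1934 has 30 days: 187 − 30 = 157 left.
October 1934 has 31 days: 157 − 31 = 126 left.
September 1934 has 30 days: 126 − 30 = 96 left.
August 1934 has 31 days: 96 − 31 = 65 left.
July 1934 has 31 days: 65 − 31 = 34 left.
June 1934 has 30 days: 34 − 30 = 4 left.
May 1934 has 31 days; 31 − 4 = 27 → May 27, 1934.

May 27, 1934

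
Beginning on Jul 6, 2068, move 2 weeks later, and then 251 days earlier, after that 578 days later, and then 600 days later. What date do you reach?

February 2, 2071

Counting forward 2 weeks (= 14 days) from July 6, 2068:
July has 31 days; 6 + 14 = 20, still in July.
Counting back 251 days from July 20, 2068:
Going back 20 days from July 20, 2068 reaches the end of the previous month; 251 − 20 = 231 left.
June 2068 has 30 days: 231 − 30 = 201 left.
May 2068 has 31 days: 201 − 31 = 170 left.
April 2068 has 30 days: 170 − 30 = 140 left.
March 2068 has 31 days: 140 − 31 = 109 left.
February 2068 has 29 days (2068 is a leap year): 109 − 29 = 80 left.
January 2068 has 31 days: 80 − 31 = 49 left.
December 2067 has 31 days: 49 − 31 = 18 left.
November 2067 has 30 days; 30 − 18 = 12 → November 12, 2067.
Adding 578 days from November 12, 2067:
November has 30 days, so 30 − 12 = 18 days remain after November 12, 2067; 578 − 18 = 560 left.
December 2067 has 31 days: 560 − 31 = 529 left.
January 2068 has 31 days: 529 − 31 = 498 left.
February 2068 has 29 days (2068 is a leap year): 498 − 29 = 469 left.
March 2068 has 31 days: 469 − 31 = 438 left.
April 2068 has 30 days: 438 − 30 = 408 left.
May 2068 has 31 days: 408 − 31 = 377 left.
June 2068 has 30 days: 377 − 30 = 347 left.
July 2068 has 31 days: 347 − 31 = 316 left.
August 2068 has 31 days: 316 − 31 = 285 left.
September 2068 has 30 days: 285 − 30 = 255 left.
October 2068 has 31 days: 255 − 31 = 224 left.
November 2068 has 30 days: 224 − 30 = 194 left.
December 2068 has 31 days: 194 − 31 = 163 left.
January 2069 has 31 days: 163 − 31 = 132 left.
February 2069 has 28 days (2069 is not a leap year): 132 − 28 = 104 left.
March 2069 has 31 days: 104 − 31 = 73 left.
April 2069 has 30 days: 73 − 30 = 43 left.
May 2069 has 31 days: 43 − 31 = 12 left.
12 days into June 2069 → June 12, 2069.
Counting forward 600 days from June 12, 2069:
June has 30 days, so 30 − 12 = 18 days remain after June 12, 2069; 600 − 18 = 582 left.
July 2069 has 31 days: 582 − 31 = 551 left.
August 2069 has 31 days: 551 − 31 = 520 left.
September 2069 has 30 days: 520 − 30 = 490 left.
October 2069 has 31 days: 490 − 31 = 459 left.
November 2069 has 30 days: 459 − 30 = 429 left.
December 2069 has 31 days: 429 − 31 = 398 left.
January 2070 has 31 days: 398 − 31 = 367 left.
February 2070 has 28 days (2070 is not a leap year): 367 − 28 = 339 left.
March 2070 has 31 days: 339 − 31 = 308 left.
April 2070 has 30 days: 308 − 30 = 278 left.
May 2070 has 31 days: 278 − 31 = 247 left.
June 2070 has 30 days: 247 − 30 = 217 left.
July 2070 has 31 days: 217 − 31 = 186 left.
August 2070 has 31 days: 186 − 31 = 155 left.
September 2070 has 30 days: 155 − 30 = 125 left.
October 2070 has 31 days: 125 − 31 = 94 left.
November 2070 has 30 days: 94 − 30 = 64 left.
December 2070 has 31 days: 64 − 31 = 33 left.
January 2071 has 31 days: 33 − 31 = 2 left.
2 days into February 2071 → February 2, 2071.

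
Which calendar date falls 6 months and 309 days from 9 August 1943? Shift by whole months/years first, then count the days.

Counting forward 6 months and 309 days from August 9, 1943: first the month/year part, then the days.
month 8 + 6 = 14, which is month 2 of year 1944 → February 1944.
Day 9 is valid in February, giving February 9, 1944.
Now add 309 days from February 9, 1944.
February has 29 days, so 29 − 9 = 20 days remain after February 9, 1944; 309 − 20 = 289 left.
March 1944 has 31 days: 289 − 31 = 258 left.
April 1944 has 30 days: 258 − 30 = 228 left.
May 1944 has 31 days: 228 − 31 = 197 left.
June 1944 has 30 days: 197 − 30 = 167 left.
July 1944 has 31 days: 167 − 31 = 136 left.
August 1944 has 31 days: 136 − 31 = 105 left.
September 1944 has 30 days: 105 − 30 = 75 left.
October 1944 has 31 days: 75 − 31 = 44 left.
November 1944 has 30 days: 44 − 30 = 14 left.
14 days into December 1944 → December 14, 1944.

December 14, 1944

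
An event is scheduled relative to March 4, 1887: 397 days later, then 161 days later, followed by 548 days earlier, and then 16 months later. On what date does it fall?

Advancing 397 days from March 4, 1887:
March has 31 days, so 31 − 4 = 27 days remain after March 4, 1887; 397 − 27 = 370 left.
April 1887 has 30 days: 370 − 30 = 340 left.
May 1887 has 31 days: 340 − 31 = 309 left.
June 1887 has 30 days: 309 − 30 = 279 left.
July 1887 has 31 days: 279 − 31 = 248 left.
August 1887 has 31 days: 248 − 31 = 217 left.
September 1887 has 30 days: 217 − 30 = 187 left.
October 1887 has 31 days: 187 − 31 = 156 left.
November 1887 has 30 days: 156 − 30 = 126 left.
December 1887 has 31 days: 126 − 31 = 95 left.
January 1888 has 31 days: 95 − 31 = 64 left.
February 1888 has 29 days (1888 is a leap year): 64 − 29 = 35 left.
March 1888 has 31 days: 35 − 31 = 4 left.
4 days into April 1888 → April 4, 1888.
Counting forward 161 days from April 4, 1888:
April has 30 days, so 30 − 4 = 26 days remain after April 4, 1888; 161 − 26 = 135 left.
May 1888 has 31 days: 135 − 31 = 104 left.
June 1888 has 30 days: 104 − 30 = 74 left.
July 1888 has 31 days: 74 − 31 = 43 left.
August 1888 has 31 days: 43 − 31 = 12 left.
12 days into September 1888 → September 12, 1888.
Subtracting 548 days from September 12, 1888:
Going back 12 days from September 12, 1888 reaches the end of the previous month; 548 − 12 = 536 left.
August 1888 has 31 days: 536 − 31 = 505 left.
July 1888 has 31 days: 505 − 31 = 474 left.
June 1888 has 30 days: 474 − 30 = 444 left.
May 1888 has 31 days: 444 − 31 = 413 left.
April 1888 has 30 days: 413 − 30 = 383 left.
March 1888 has 31 days: 383 − 31 = 352 left.
February 1888 has 29 days (1888 is a leap year): 352 − 29 = 323 left.
January 1888 has 31 days: 323 − 31 = 292 left.
December 1887 has 31 days: 292 − 31 = 261 left.
November 1887 has 30 days: 261 − 30 = 231 left.
October 1887 has 31 days: 231 − 31 = 200 left.
September 1887 has 30 days: 200 − 30 = 170 left.
August 1887 has 31 days: 170 − 31 = 139 left.
July 1887 has 31 days: 139 − 31 = 108 left.
June 1887 has 30 days: 108 − 30 = 78 left.
May 1887 has 31 days: 78 − 31 = 47 left.
April 1887 has 30 days: 47 − 30 = 17 left.
March 1887 has 31 days; 31 − 17 = 14 → March 14, 1887.
Advancing 16 months from March 14, 1887:
month 3 + 16 = 19, which is month 7 of year 1888 → July 1888.
Day 14 is valid in July, giving July 14, 1888.

July 14, 1888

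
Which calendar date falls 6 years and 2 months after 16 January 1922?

Advancing 6 years and 2 months from January 16, 1922.
+6 years → 1928; month 1 + 2 = 3 → March 1928.
Day 16 is valid in March, giving March 16, 1928.

March 16, 1928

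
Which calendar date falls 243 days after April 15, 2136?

December 14, 2136

Adding 243 days from April 15, 2136.
April has 30 days, so 30 − 15 = 15 days remain after April 15, 2136; 243 − 15 = 228 left.
May 2136 has 31 days: 228 − 31 = 197 left.
June 2136 has 30 days: 197 − 30 = 167 left.
July 2136 has 31 days: 167 − 31 = 136 left.
August 2136 has 31 days: 136 − 31 = 105 left.
September 2136 has 30 days: 105 − 30 = 75 left.
October 2136 has 31 days: 75 − 31 = 44 left.
November 2136 has 30 days: 44 − 30 = 14 left.
14 days into December 2136 → December 14, 2136.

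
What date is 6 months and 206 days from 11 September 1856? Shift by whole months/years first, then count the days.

October 3, 1857

Counting forward 6 months and 206 days from September 11, 1856: first the month/year part, then the days.
month 9 + 6 = 15, which is month 3 of year 1857 → March 1857.
Day 11 is valid in March, giving March 11, 1857.
Now add 206 days from March 11, 1857.
March has 31 days, so 31 − 11 = 20 days remain after March 11, 1857; 206 − 20 = 186 left.
April 1857 has 30 days: 186 − 30 = 156 left.
May 1857 has 31 days: 156 − 31 = 125 left.
June 1857 has 30 days: 125 − 30 = 95 left.
July 1857 has 31 days: 95 − 31 = 64 left.
August 1857 has 31 days: 64 − 31 = 33 left.
September 1857 has 30 days: 33 − 30 = 3 left.
3 days into October 1857 → October 3, 1857.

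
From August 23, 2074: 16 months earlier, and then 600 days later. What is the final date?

Subtracting 16 months from August 23, 2074:
month 8 − 16 = -8, which is month 4 of year 2073 → April 2073.
Day 23 is valid in April, giving April 23, 2073.
Adding 600 days from April 23, 2073:
April has 30 days, so 30 − 23 = 7 days remain after April 23, 2073; 600 − 7 = 593 left.
May 2073 has 31 days: 593 − 31 = 562 left.
June 2073 has 30 days: 562 − 30 = 532 left.
July 2073 has 31 days: 532 − 31 = 501 left.
August 2073 has 31 days: 501 − 31 = 470 left.
September 2073 has 30 days: 470 − 30 = 440 left.
October 2073 has 31 days: 440 − 31 = 409 left.
November 2073 has 30 days: 409 − 30 = 379 left.
December 2073 has 31 days: 379 − 31 = 348 left.
January 2074 has 31 days: 348 − 31 = 317 left.
February 2074 has 28 days (2074 is not a leap year): 317 − 28 = 289 left.
March 2074 has 31 days: 289 − 31 = 258 left.
April 2074 has 30 days: 258 − 30 = 228 left.
May 2074 has 31 days: 228 − 31 = 197 left.
June 2074 has 30 days: 197 − 30 = 167 left.
July 2074 has 31 days: 167 − 31 = 136 left.
August 2074 has 31 days: 136 − 31 = 105 left.
September 2074 has 30 days: 105 − 30 = 75 left.
October 2074 has 31 days: 75 − 31 = 44 left.
November 2074 has 30 days: 44 − 30 = 14 left.
14 days into December 2074 → December 14, 2074.

December 14, 2074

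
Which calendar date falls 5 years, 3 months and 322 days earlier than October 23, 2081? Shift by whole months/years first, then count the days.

Going back 5 years, 3 months and 322 days from October 23, 2081: first the month/year part, then the days.
-5 years → 2076; month 10 − 3 = 7 → July 2076.
Day 23 is valid in July, giving July 23, 2076.
Now subtract 322 days from July 23, 2076.
Going back 23 days from July 23, 2076 reaches the end of the previous month; 322 − 23 = 299 left.
June 2076 has 30 days: 299 − 30 = 269 left.
May 2076 has 31 days: 269 − 31 = 238 left.
April 2076 has 30 days: 238 − 30 = 208 left.
March 2076 has 31 days: 208 − 31 = 177 left.
February 2076 has 29 days (2076 is a leap year): 177 − 29 = 148 left.
January 2076 has 31 days: 148 − 31 = 117 left.
December 2075 has 31 days: 117 − 31 = 86 left.
November 2075 has 30 days: 86 − 30 = 56 left.
October 2075 has 31 days: 56 − 31 = 25 left.
September 2075 has 30 days; 30 − 25 = 5 → September 5, 2075.

September 5, 2075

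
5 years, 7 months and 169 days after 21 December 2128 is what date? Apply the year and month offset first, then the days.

January 6, 2135

Adding 5 years, 7 months and 169 days from December 21, 2128: first the month/year part, then the days.
+5 years → 2133; month 12 + 7 = 19, which is month 7 of year 2134 → July 2134.
Day 21 is valid in July, giving July 21, 2134.
Now add 169 days from July 21, 2134.
July has 31 days, so 31 − 21 = 10 days remain after July 21, 2134; 169 − 10 = 159 left.
August 2134 has 31 days: 159 − 31 = 128 left.
September 2134 has 30 days: 128 − 30 = 98 left.
October 2134 has 31 days: 98 − 31 = 67 left.
November 2134 has 30 days: 67 − 30 = 37 left.
December 2134 has 31 days: 37 − 31 = 6 left.
6 days into January 2135 → January 6, 2135.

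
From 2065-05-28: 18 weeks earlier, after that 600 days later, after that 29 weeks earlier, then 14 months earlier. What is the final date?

Going back 18 weeks (= 126 days) from May 28, 2065:
Going back 28 days from May 28, 2065 reaches the end of the previous month; 126 − 28 = 98 left.
April 2065 has 30 days: 98 − 30 = 68 left.
March 2065 has 31 days: 68 − 31 = 37 left.
February 2065 has 28 days (2065 is not a leap year): 37 − 28 = 9 left.
January 2065 has 31 days; 31 − 9 = 22 → January 22, 2065.
Counting forward 600 days from January 22, 2065:
January has 31 days, so 31 − 22 = 9 days remain after January 22, 2065; 600 − 9 = 591 left.
February 2065 has 28 days (2065 is not a leap year): 591 − 28 = 563 left.
March 2065 has 31 days: 563 − 31 = 532 left.
April 2065 has 30 days: 532 − 30 = 502 left.
May 2065 has 31 days: 502 − 31 = 471 left.
June 2065 has 30 days: 471 − 30 = 441 left.
July 2065 has 31 days: 441 − 31 = 410 left.
August 2065 has 31 days: 410 − 31 = 379 left.
September 2065 has 30 days: 379 − 30 = 349 left.
October 2065 has 31 days: 349 − 31 = 318 left.
November 2065 has 30 days: 318 − 30 = 288 left.
December 2065 has 31 days: 288 − 31 = 257 left.
January 2066 has 31 days: 257 − 31 = 226 left.
February 2066 has 28 days (2066 is not a leap year): 226 − 28 = 198 left.
March 2066 has 31 days: 198 − 31 = 167 left.
April 2066 has 30 days: 167 − 30 = 137 left.
May 2066 has 31 days: 137 − 31 = 106 left.
June 2066 has 30 days: 106 − 30 = 76 left.
July 2066 has 31 days: 76 − 31 = 45 left.
August 2066 has 31 days: 45 − 31 = 14 left.
14 days into September 2066 → September 14, 2066.
Subtracting 29 weeks (= 203 days) from September 14, 2066:
Going back 14 days from September 14, 2066 reaches the end of the previous month; 203 − 14 = 189 left.
August 2066 has 31 days: 189 − 31 = 158 left.
July 2066 has 31 days: 158 − 31 = 127 left.
June 2066 has 30 days: 127 − 30 = 97 left.
May 2066 has 31 days: 97 − 31 = 66 left.
April 2066 has 30 days: 66 − 30 = 36 left.
March 2066 has 31 days: 36 − 31 = 5 left.
February 2066 has 28 days; 28 − 5 = 23 → February 23, 2066.
Counting back 14 months from February 23, 2066:
month 2 − 14 = -12, which is month 12 of year 2064 → December 2064.
Day 23 is valid in December, giving December 23, 2064.

December 23, 2064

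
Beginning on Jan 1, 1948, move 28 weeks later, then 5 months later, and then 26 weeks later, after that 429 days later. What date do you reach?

August 18, 1950

Advancing 28 weeks (= 196 days) from January 1, 1948:
January has 31 days, so 31 − 1 = 30 days remain after January 1, 1948; 196 − 30 = 166 left.
February 1948 has 29 days (1948 is a leap year): 166 − 29 = 137 left.
March 1948 has 31 days: 137 − 31 = 106 left.
April 1948 has 30 days: 106 − 30 = 76 left.
May 1948 has 31 days: 76 − 31 = 45 left.
June 1948 has 30 days: 45 − 30 = 15 left.
15 days into July 1948 → July 15, 1948.
Advancing 5 months from July 15, 1948:
month 7 + 5 = 12 → December 1948.
Day 15 is valid in December, giving December 15, 1948.
Adding 26 weeks (= 182 days) from December 15, 1948:
December has 31 days, so 31 − 15 = 16 days remain after December 15, 1948; 182 − 16 = 166 left.
January 1949 has 31 days: 166 − 31 = 135 left.
February 1949 has 28 days (1949 is not a leap year): 135 − 28 = 107 left.
March 1949 has 31 days: 107 − 31 = 76 left.
April 1949 has 30 days: 76 − 30 = 46 left.
May 1949 has 31 days: 46 − 31 = 15 left.
15 days into June 1949 → June 15, 1949.
Advancing 429 days from June 15, 1949:
June has 30 days, so 30 − 15 = 15 days remain after June 15, 1949; 429 − 15 = 414 left.
July 1949 has 31 days: 414 − 31 = 383 left.
August 1949 has 31 days: 383 − 31 = 352 left.
September 1949 has 30 days: 352 − 30 = 322 left.
October 1949 has 31 days: 322 − 31 = 291 left.
November 1949 has 30 days: 291 − 30 = 261 left.
December 1949 has 31 days: 261 − 31 = 230 left.
January 1950 has 31 days: 230 − 31 = 199 left.
February 1950 has 28 days (1950 is not a leap year): 199 − 28 = 171 left.
March 1950 has 31 days: 171 − 31 = 140 left.
April 1950 has 30 days: 140 − 30 = 110 left.
May 1950 has 31 days: 110 − 31 = 79 left.
June 1950 has 30 days: 79 − 30 = 49 left.
July 1950 has 31 days: 49 − 31 = 18 left.
18 days into August 1950 → August 18, 1950.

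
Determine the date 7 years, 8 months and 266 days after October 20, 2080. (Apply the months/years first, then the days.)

March 13, 2089

Advancing 7 years, 8 months and 266 days from October 20, 2080: first the month/year part, then the days.
+7 years → 2087; month 10 + 8 = 18, which is month 6 of year 2088 → June 2088.
Day 20 is valid in June, giving June 20, 2088.
Now add 266 days from June 20, 2088.
June has 30 days, so 30 − 20 = 10 days remain after June 20, 2088; 266 − 10 = 256 left.
July 2088 has 31 days: 256 − 31 = 225 left.
August 2088 has 31 days: 225 − 31 = 194 left.
September 2088 has 30 days: 194 − 30 = 164 left.
October 2088 has 31 days: 164 − 31 = 133 left.
November 2088 has 30 days: 133 − 30 = 103 left.
December 2088 has 31 days: 103 − 31 = 72 left.
January 2089 has 31 days: 72 − 31 = 41 left.
February 2089 has 28 days (2089 is not a leap year): 41 − 28 = 13 left.
13 days into March 2089 → March 13, 2089.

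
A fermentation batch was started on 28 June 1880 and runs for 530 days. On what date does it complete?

Counting forward 530 days from June 28, 1880.
June has 30 days, so 30 − 28 = 2 days remain after June 28, 1880; 530 − 2 = 528 left.
July 1880 has 31 days: 528 − 31 = 497 left.
August 1880 has 31 days: 497 − 31 = 466 left.
September 1880 has 30 days: 466 − 30 = 436 left.
October 1880 has 31 days: 436 − 31 = 405 left.
November 1880 has 30 days: 405 − 30 = 375 left.
December 1880 has 31 days: 375 − 31 = 344 left.
January 1881 has 31 days: 344 − 31 = 313 left.
February 1881 has 28 days (1881 is not a leap year): 313 − 28 = 285 left.
March 1881 has 31 days: 285 − 31 = 254 left.
April 1881 has 30 days: 254 − 30 = 224 left.
May 1881 has 31 days: 224 − 31 = 193 left.
June 1881 has 30 days: 193 − 30 = 163 left.
July 1881 has 31 days: 163 − 31 = 132 left.
August 1881 has 31 days: 132 − 31 = 101 left.
September 1881 has 30 days: 101 − 30 = 71 left.
October 1881 has 31 days: 71 − 31 = 40 left.
November 1881 has 30 days: 40 − 30 = 10 left.
10 days into December 1881 → December 10, 1881.

December 10, 1881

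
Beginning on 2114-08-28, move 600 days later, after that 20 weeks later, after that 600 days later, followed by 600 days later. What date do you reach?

December 20, 2119

Advancing 600 days from August 28, 2114:
August has 31 days, so 31 − 28 = 3 days remain after August 28, 2114; 600 − 3 = 597 left.
September 2114 has 30 days: 597 − 30 = 567 left.
October 2114 has 31 days: 567 − 31 = 536 left.
November 2114 has 30 days: 536 − 30 = 506 left.
December 2114 has 31 days: 506 − 31 = 475 left.
January 2115 has 31 days: 475 − 31 = 444 left.
February 2115 has 28 days (2115 is not a leap year): 444 − 28 = 416 left.
March 2115 has 31 days: 416 − 31 = 385 left.
April 2115 has 30 days: 385 − 30 = 355 left.
May 2115 has 31 days: 355 − 31 = 324 left.
June 2115 has 30 days: 324 − 30 = 294 left.
July 2115 has 31 days: 294 − 31 = 263 left.
August 2115 has 31 days: 263 − 31 = 232 left.
September 2115 has 30 days: 232 − 30 = 202 left.
October 2115 has 31 days: 202 − 31 = 171 left.
November 2115 has 30 days: 171 − 30 = 141 left.
December 2115 has 31 days: 141 − 31 = 110 left.
January 2116 has 31 days: 110 − 31 = 79 left.
February 2116 has 29 days (2116 is a leap year): 79 − 29 = 50 left.
March 2116 has 31 days: 50 − 31 = 19 left.
19 days into April 2116 → April 19, 2116.
Counting forward 20 weeks (= 140 days) from April 19, 2116:
April has 30 days, so 30 − 19 = 11 days remain after April 19, 2116; 140 − 11 = 129 left.
May 2116 has 31 days: 129 − 31 = 98 left.
June 2116 has 30 days: 98 − 30 = 68 left.
July 2116 has 31 days: 68 − 31 = 37 left.
August 2116 has 31 days: 37 − 31 = 6 left.
6 days into September 2116 → September 6, 2116.
Adding 600 days from September 6, 2116:
September has 30 days, so 30 − 6 = 24 days remain after September 6, 2116; 600 − 24 = 576 left.
October 2116 has 31 days: 576 − 31 = 545 left.
November 2116 has 30 days: 545 − 30 = 515 left.
December 2116 has 31 days: 515 − 31 = 484 left.
January 2117 has 31 days: 484 − 31 = 453 left.
February 2117 has 28 days (2117 is not a leap year): 453 − 28 = 425 left.
March 2117 has 31 days: 425 − 31 = 394 left.
April 2117 has 30 days: 394 − 30 = 364 left.
May 2117 has 31 days: 364 − 31 = 333 left.
June 2117 has 30 days: 333 − 30 = 303 left.
July 2117 has 31 days: 303 − 31 = 272 left.
August 2117 has 31 days: 272 − 31 = 241 left.
September 2117 has 30 days: 241 − 30 = 211 left.
October 2117 has 31 days: 211 − 31 = 180 left.
November 2117 has 30 days: 180 − 30 = 150 left.
December 2117 has 31 days: 150 − 31 = 119 left.
January 2118 has 31 days: 119 − 31 = 88 left.
February 2118 has 28 days (2118 is not a leap year): 88 − 28 = 60 left.
March 2118 has 31 days: 60 − 31 = 29 left.
29 days into April 2118 → April 29, 2118.
Counting forward 600 days from April 29, 2118:
April has 30 days, so 30 − 29 = 1 day remains after April 29, 2118; 600 − 1 = 599 left.
May 2118 has 31 days: 599 − 31 = 568 left.
June 2118 has 30 days: 568 − 30 = 538 left.
July 2118 has 31 days: 538 − 31 = 507 left.
August 2118 has 31 days: 507 − 31 = 476 left.
September 2118 has 30 days: 476 − 30 = 446 left.
October 2118 has 31 days: 446 − 31 = 415 left.
November 2118 has 30 days: 415 − 30 = 385 left.
December 2118 has 31 days: 385 − 31 = 354 left.
January 2119 has 31 days: 354 − 31 = 323 left.
February 2119 has 28 days (2119 is not a leap year): 323 − 28 = 295 left.
March 2119 has 31 days: 295 − 31 = 264 left.
April 2119 has 30 days: 264 − 30 = 234 left.
May 2119 has 31 days: 234 − 31 = 203 left.
June 2119 has 30 days: 203 − 30 = 173 left.
July 2119 has 31 days: 173 − 31 = 142 left.
August 2119 has 31 days: 142 − 31 = 111 left.
September 2119 has 30 days: 111 − 30 = 81 left.
October 2119 has 31 days: 81 − 31 = 50 left.
November 2119 has 30 days: 50 − 30 = 20 left.
20 days into December 2119 → December 20, 2119.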